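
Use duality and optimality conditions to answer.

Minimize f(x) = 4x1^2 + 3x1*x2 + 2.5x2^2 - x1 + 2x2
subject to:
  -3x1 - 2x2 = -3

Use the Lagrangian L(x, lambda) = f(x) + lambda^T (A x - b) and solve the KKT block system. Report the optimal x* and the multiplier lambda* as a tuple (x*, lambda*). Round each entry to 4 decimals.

Form the Lagrangian:
  L(x, lambda) = (1/2) x^T Q x + c^T x + lambda^T (A x - b)
Stationarity (grad_x L = 0): Q x + c + A^T lambda = 0.
Primal feasibility: A x = b.

This gives the KKT block system:
  [ Q   A^T ] [ x     ]   [-c ]
  [ A    0  ] [ lambda ] = [ b ]

Solving the linear system:
  x*      = (1.0488, -0.0732)
  lambda* = (2.3902)
  f(x*)   = 2.9878

x* = (1.0488, -0.0732), lambda* = (2.3902)


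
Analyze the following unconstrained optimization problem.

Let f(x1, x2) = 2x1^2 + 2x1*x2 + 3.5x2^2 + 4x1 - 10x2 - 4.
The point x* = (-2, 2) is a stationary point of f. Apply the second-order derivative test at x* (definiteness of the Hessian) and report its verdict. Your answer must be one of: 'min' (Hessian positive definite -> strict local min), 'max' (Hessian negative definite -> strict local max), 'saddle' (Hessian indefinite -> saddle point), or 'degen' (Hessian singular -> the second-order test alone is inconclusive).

Compute the Hessian H = grad^2 f:
  H = [[4, 2], [2, 7]]
Verify stationarity: grad f(x*) = H x* + g = (0, 0).
Eigenvalues of H: 3, 8.
Both eigenvalues > 0, so H is positive definite -> x* is a strict local min.

min


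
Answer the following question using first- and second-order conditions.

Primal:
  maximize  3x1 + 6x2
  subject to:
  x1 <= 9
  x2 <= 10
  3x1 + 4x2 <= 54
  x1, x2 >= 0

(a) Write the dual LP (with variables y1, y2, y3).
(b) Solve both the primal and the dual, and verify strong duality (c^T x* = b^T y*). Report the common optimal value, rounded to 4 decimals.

The standard primal-dual pair for 'max c^T x s.t. A x <= b, x >= 0' is:
  Dual:  min b^T y  s.t.  A^T y >= c,  y >= 0.

So the dual LP is:
  minimize  9y1 + 10y2 + 54y3
  subject to:
    y1 + 3y3 >= 3
    y2 + 4y3 >= 6
    y1, y2, y3 >= 0

Solving the primal: x* = (4.6667, 10).
  primal value c^T x* = 74.
Solving the dual: y* = (0, 2, 1).
  dual value b^T y* = 74.
Strong duality: c^T x* = b^T y*. Confirmed.

74


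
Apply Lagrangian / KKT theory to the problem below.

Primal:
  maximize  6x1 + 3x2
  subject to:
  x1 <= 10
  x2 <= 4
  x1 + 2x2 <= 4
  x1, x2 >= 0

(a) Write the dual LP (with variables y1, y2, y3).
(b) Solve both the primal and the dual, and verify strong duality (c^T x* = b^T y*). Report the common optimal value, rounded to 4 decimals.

The standard primal-dual pair for 'max c^T x s.t. A x <= b, x >= 0' is:
  Dual:  min b^T y  s.t.  A^T y >= c,  y >= 0.

So the dual LP is:
  minimize  10y1 + 4y2 + 4y3
  subject to:
    y1 + y3 >= 6
    y2 + 2y3 >= 3
    y1, y2, y3 >= 0

Solving the primal: x* = (4, 0).
  primal value c^T x* = 24.
Solving the dual: y* = (0, 0, 6).
  dual value b^T y* = 24.
Strong duality: c^T x* = b^T y*. Confirmed.

24


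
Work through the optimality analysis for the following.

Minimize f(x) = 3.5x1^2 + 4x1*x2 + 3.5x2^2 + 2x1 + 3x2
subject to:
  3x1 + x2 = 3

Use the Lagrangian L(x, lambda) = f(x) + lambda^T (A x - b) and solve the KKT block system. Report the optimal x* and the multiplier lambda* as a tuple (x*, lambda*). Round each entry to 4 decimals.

Form the Lagrangian:
  L(x, lambda) = (1/2) x^T Q x + c^T x + lambda^T (A x - b)
Stationarity (grad_x L = 0): Q x + c + A^T lambda = 0.
Primal feasibility: A x = b.

This gives the KKT block system:
  [ Q   A^T ] [ x     ]   [-c ]
  [ A    0  ] [ lambda ] = [ b ]

Solving the linear system:
  x*      = (1.2609, -0.7826)
  lambda* = (-2.5652)
  f(x*)   = 3.9348

x* = (1.2609, -0.7826), lambda* = (-2.5652)


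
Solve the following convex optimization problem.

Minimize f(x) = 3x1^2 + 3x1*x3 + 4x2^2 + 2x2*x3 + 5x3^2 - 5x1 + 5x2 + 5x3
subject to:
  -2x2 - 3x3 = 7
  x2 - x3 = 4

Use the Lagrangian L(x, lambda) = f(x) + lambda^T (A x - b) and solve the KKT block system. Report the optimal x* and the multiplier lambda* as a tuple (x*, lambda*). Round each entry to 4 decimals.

Form the Lagrangian:
  L(x, lambda) = (1/2) x^T Q x + c^T x + lambda^T (A x - b)
Stationarity (grad_x L = 0): Q x + c + A^T lambda = 0.
Primal feasibility: A x = b.

This gives the KKT block system:
  [ Q   A^T ] [ x     ]   [-c ]
  [ A    0  ] [ lambda ] = [ b ]

Solving the linear system:
  x*      = (2.3333, 1, -3)
  lambda* = (-1.8, -10.6)
  f(x*)   = 16.6667

x* = (2.3333, 1, -3), lambda* = (-1.8, -10.6)


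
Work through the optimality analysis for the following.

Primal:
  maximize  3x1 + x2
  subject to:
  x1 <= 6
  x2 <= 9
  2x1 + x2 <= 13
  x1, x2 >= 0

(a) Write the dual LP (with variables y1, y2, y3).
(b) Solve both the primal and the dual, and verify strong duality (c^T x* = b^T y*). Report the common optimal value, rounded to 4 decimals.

The standard primal-dual pair for 'max c^T x s.t. A x <= b, x >= 0' is:
  Dual:  min b^T y  s.t.  A^T y >= c,  y >= 0.

So the dual LP is:
  minimize  6y1 + 9y2 + 13y3
  subject to:
    y1 + 2y3 >= 3
    y2 + y3 >= 1
    y1, y2, y3 >= 0

Solving the primal: x* = (6, 1).
  primal value c^T x* = 19.
Solving the dual: y* = (1, 0, 1).
  dual value b^T y* = 19.
Strong duality: c^T x* = b^T y*. Confirmed.

19


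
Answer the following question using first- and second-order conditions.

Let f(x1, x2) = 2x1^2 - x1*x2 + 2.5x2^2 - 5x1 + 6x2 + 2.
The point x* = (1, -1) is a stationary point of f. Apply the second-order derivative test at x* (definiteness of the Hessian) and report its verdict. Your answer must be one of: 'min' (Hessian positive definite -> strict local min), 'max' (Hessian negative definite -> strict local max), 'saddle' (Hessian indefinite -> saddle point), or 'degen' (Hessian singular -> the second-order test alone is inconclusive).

Compute the Hessian H = grad^2 f:
  H = [[4, -1], [-1, 5]]
Verify stationarity: grad f(x*) = H x* + g = (0, 0).
Eigenvalues of H: 3.382, 5.618.
Both eigenvalues > 0, so H is positive definite -> x* is a strict local min.

min


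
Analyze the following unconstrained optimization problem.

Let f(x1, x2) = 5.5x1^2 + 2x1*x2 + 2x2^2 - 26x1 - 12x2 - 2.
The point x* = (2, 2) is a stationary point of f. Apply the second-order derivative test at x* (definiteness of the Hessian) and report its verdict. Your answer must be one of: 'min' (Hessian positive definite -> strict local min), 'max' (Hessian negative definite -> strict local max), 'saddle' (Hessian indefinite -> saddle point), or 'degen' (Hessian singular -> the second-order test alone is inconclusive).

Compute the Hessian H = grad^2 f:
  H = [[11, 2], [2, 4]]
Verify stationarity: grad f(x*) = H x* + g = (0, 0).
Eigenvalues of H: 3.4689, 11.5311.
Both eigenvalues > 0, so H is positive definite -> x* is a strict local min.

min


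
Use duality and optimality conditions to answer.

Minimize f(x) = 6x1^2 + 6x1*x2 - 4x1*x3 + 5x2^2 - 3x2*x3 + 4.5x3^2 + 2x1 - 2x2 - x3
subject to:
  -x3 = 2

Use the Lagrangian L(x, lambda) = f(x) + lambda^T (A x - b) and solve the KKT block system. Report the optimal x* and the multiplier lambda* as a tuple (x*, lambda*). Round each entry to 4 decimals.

Form the Lagrangian:
  L(x, lambda) = (1/2) x^T Q x + c^T x + lambda^T (A x - b)
Stationarity (grad_x L = 0): Q x + c + A^T lambda = 0.
Primal feasibility: A x = b.

This gives the KKT block system:
  [ Q   A^T ] [ x     ]   [-c ]
  [ A    0  ] [ lambda ] = [ b ]

Solving the linear system:
  x*      = (-0.9048, 0.1429, -2)
  lambda* = (-15.8095)
  f(x*)   = 15.7619

x* = (-0.9048, 0.1429, -2), lambda* = (-15.8095)


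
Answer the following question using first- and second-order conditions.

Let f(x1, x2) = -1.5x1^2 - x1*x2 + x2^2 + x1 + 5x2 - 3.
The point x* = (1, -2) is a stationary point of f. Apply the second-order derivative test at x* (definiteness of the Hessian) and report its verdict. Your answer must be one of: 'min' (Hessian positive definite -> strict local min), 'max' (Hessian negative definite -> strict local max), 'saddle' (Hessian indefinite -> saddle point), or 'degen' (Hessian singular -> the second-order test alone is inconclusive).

Compute the Hessian H = grad^2 f:
  H = [[-3, -1], [-1, 2]]
Verify stationarity: grad f(x*) = H x* + g = (0, 0).
Eigenvalues of H: -3.1926, 2.1926.
Eigenvalues have mixed signs, so H is indefinite -> x* is a saddle point.

saddle


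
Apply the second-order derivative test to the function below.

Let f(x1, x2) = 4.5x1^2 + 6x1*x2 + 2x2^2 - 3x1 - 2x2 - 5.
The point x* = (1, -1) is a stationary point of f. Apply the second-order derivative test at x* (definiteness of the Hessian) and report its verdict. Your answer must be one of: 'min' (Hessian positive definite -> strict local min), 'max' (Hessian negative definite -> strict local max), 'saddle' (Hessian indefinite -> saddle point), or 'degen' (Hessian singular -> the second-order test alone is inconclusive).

Compute the Hessian H = grad^2 f:
  H = [[9, 6], [6, 4]]
Verify stationarity: grad f(x*) = H x* + g = (0, 0).
Eigenvalues of H: 0, 13.
H has a zero eigenvalue (singular; positive semidefinite but not definite), so H is neither positive definite, negative definite, nor indefinite. The second-order test alone is inconclusive -> degen.
(Indeed, f is constant along the null direction of H through x*, so x* is not a strict local extremum.)

degen


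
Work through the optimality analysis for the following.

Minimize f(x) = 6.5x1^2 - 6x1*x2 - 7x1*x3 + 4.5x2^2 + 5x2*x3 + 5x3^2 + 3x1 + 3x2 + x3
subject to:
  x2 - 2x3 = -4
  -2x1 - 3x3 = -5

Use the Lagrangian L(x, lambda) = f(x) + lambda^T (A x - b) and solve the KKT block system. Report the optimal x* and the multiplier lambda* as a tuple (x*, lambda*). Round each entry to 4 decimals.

Form the Lagrangian:
  L(x, lambda) = (1/2) x^T Q x + c^T x + lambda^T (A x - b)
Stationarity (grad_x L = 0): Q x + c + A^T lambda = 0.
Primal feasibility: A x = b.

This gives the KKT block system:
  [ Q   A^T ] [ x     ]   [-c ]
  [ A    0  ] [ lambda ] = [ b ]

Solving the linear system:
  x*      = (0.3153, -1.087, 1.4565)
  lambda* = (1.3924, 1.7126)
  f(x*)   = 6.6371

x* = (0.3153, -1.087, 1.4565), lambda* = (1.3924, 1.7126)


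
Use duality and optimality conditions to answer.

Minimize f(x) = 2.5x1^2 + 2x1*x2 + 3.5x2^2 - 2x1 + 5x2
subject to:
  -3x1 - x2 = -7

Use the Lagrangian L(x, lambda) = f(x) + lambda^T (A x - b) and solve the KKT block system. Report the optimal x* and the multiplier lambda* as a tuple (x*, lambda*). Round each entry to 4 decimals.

Form the Lagrangian:
  L(x, lambda) = (1/2) x^T Q x + c^T x + lambda^T (A x - b)
Stationarity (grad_x L = 0): Q x + c + A^T lambda = 0.
Primal feasibility: A x = b.

This gives the KKT block system:
  [ Q   A^T ] [ x     ]   [-c ]
  [ A    0  ] [ lambda ] = [ b ]

Solving the linear system:
  x*      = (2.6786, -1.0357)
  lambda* = (3.1071)
  f(x*)   = 5.6071

x* = (2.6786, -1.0357), lambda* = (3.1071)


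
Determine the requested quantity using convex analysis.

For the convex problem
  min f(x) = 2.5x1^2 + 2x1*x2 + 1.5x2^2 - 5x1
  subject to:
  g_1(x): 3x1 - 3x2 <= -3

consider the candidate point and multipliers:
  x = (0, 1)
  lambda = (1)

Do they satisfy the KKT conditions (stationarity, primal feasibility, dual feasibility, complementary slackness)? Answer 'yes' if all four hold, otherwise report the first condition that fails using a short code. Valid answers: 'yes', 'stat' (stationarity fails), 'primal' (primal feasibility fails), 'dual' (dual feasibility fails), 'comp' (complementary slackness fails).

Gradient of f: grad f(x) = Q x + c = (-3, 3)
Constraint values g_i(x) = a_i^T x - b_i:
  g_1((0, 1)) = 0
Stationarity residual: grad f(x) + sum_i lambda_i a_i = (0, 0)
  -> stationarity OK
Primal feasibility (all g_i <= 0): OK
Dual feasibility (all lambda_i >= 0): OK
Complementary slackness (lambda_i * g_i(x) = 0 for all i): OK

Verdict: yes, KKT holds.

yes


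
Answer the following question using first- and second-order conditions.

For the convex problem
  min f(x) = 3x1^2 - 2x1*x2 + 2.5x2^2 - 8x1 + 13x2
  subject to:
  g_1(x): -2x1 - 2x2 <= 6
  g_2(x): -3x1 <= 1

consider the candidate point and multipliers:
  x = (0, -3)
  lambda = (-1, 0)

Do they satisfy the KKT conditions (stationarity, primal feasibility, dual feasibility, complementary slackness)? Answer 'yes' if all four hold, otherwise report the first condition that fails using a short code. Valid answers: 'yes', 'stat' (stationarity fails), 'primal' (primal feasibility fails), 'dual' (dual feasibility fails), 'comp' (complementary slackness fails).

Gradient of f: grad f(x) = Q x + c = (-2, -2)
Constraint values g_i(x) = a_i^T x - b_i:
  g_1((0, -3)) = 0
  g_2((0, -3)) = -1
Stationarity residual: grad f(x) + sum_i lambda_i a_i = (0, 0)
  -> stationarity OK
Primal feasibility (all g_i <= 0): OK
Dual feasibility (all lambda_i >= 0): FAILS
Complementary slackness (lambda_i * g_i(x) = 0 for all i): OK

Verdict: the first failing condition is dual_feasibility -> dual.

dual


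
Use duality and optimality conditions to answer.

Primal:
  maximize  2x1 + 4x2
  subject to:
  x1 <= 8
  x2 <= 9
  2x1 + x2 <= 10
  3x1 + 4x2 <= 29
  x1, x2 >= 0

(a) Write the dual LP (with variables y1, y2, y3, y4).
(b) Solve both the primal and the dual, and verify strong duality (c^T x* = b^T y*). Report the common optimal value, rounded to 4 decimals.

The standard primal-dual pair for 'max c^T x s.t. A x <= b, x >= 0' is:
  Dual:  min b^T y  s.t.  A^T y >= c,  y >= 0.

So the dual LP is:
  minimize  8y1 + 9y2 + 10y3 + 29y4
  subject to:
    y1 + 2y3 + 3y4 >= 2
    y2 + y3 + 4y4 >= 4
    y1, y2, y3, y4 >= 0

Solving the primal: x* = (0, 7.25).
  primal value c^T x* = 29.
Solving the dual: y* = (0, 0, 0, 1).
  dual value b^T y* = 29.
Strong duality: c^T x* = b^T y*. Confirmed.

29


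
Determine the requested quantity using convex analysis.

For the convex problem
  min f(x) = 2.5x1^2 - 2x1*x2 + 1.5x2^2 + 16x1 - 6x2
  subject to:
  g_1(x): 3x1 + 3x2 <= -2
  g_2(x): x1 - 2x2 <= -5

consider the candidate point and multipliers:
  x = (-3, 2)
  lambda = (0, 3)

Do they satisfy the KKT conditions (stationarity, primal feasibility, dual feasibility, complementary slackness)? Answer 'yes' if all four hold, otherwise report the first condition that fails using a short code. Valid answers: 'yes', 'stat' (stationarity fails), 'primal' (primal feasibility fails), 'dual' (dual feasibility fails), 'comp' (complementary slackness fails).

Gradient of f: grad f(x) = Q x + c = (-3, 6)
Constraint values g_i(x) = a_i^T x - b_i:
  g_1((-3, 2)) = -1
  g_2((-3, 2)) = -2
Stationarity residual: grad f(x) + sum_i lambda_i a_i = (0, 0)
  -> stationarity OK
Primal feasibility (all g_i <= 0): OK
Dual feasibility (all lambda_i >= 0): OK
Complementary slackness (lambda_i * g_i(x) = 0 for all i): FAILS

Verdict: the first failing condition is complementary_slackness -> comp.

comp


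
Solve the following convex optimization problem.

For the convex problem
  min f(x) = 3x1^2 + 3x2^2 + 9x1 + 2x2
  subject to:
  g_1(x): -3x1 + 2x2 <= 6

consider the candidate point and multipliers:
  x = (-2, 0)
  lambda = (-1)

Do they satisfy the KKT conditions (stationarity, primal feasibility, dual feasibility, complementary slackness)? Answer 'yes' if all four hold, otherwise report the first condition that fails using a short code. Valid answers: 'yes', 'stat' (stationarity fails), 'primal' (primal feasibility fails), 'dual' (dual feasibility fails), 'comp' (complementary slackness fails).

Gradient of f: grad f(x) = Q x + c = (-3, 2)
Constraint values g_i(x) = a_i^T x - b_i:
  g_1((-2, 0)) = 0
Stationarity residual: grad f(x) + sum_i lambda_i a_i = (0, 0)
  -> stationarity OK
Primal feasibility (all g_i <= 0): OK
Dual feasibility (all lambda_i >= 0): FAILS
Complementary slackness (lambda_i * g_i(x) = 0 for all i): OK

Verdict: the first failing condition is dual_feasibility -> dual.

dual


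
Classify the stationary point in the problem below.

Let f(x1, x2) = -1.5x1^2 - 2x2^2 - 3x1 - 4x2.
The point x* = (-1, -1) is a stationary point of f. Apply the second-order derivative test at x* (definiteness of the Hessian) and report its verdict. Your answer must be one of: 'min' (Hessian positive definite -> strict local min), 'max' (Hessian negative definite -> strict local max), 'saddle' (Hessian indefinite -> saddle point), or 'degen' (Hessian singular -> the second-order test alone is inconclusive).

Compute the Hessian H = grad^2 f:
  H = [[-3, 0], [0, -4]]
Verify stationarity: grad f(x*) = H x* + g = (0, 0).
Eigenvalues of H: -4, -3.
Both eigenvalues < 0, so H is negative definite -> x* is a strict local max.

max


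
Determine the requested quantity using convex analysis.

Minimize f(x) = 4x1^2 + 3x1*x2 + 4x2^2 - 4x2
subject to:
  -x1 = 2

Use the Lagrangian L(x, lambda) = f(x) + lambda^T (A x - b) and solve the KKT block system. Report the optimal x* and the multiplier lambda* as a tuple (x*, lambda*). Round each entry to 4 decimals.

Form the Lagrangian:
  L(x, lambda) = (1/2) x^T Q x + c^T x + lambda^T (A x - b)
Stationarity (grad_x L = 0): Q x + c + A^T lambda = 0.
Primal feasibility: A x = b.

This gives the KKT block system:
  [ Q   A^T ] [ x     ]   [-c ]
  [ A    0  ] [ lambda ] = [ b ]

Solving the linear system:
  x*      = (-2, 1.25)
  lambda* = (-12.25)
  f(x*)   = 9.75

x* = (-2, 1.25), lambda* = (-12.25)


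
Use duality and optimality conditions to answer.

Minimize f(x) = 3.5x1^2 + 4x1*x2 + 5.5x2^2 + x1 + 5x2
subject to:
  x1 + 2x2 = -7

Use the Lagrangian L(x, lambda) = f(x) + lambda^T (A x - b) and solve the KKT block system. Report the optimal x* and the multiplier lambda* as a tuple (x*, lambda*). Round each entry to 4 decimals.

Form the Lagrangian:
  L(x, lambda) = (1/2) x^T Q x + c^T x + lambda^T (A x - b)
Stationarity (grad_x L = 0): Q x + c + A^T lambda = 0.
Primal feasibility: A x = b.

This gives the KKT block system:
  [ Q   A^T ] [ x     ]   [-c ]
  [ A    0  ] [ lambda ] = [ b ]

Solving the linear system:
  x*      = (-0.6522, -3.1739)
  lambda* = (16.2609)
  f(x*)   = 48.6522

x* = (-0.6522, -3.1739), lambda* = (16.2609)


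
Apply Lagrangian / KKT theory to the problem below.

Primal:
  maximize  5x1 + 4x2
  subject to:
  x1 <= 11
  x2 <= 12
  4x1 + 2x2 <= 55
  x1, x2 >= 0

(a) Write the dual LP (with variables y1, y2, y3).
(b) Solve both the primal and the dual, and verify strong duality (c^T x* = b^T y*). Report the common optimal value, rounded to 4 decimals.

The standard primal-dual pair for 'max c^T x s.t. A x <= b, x >= 0' is:
  Dual:  min b^T y  s.t.  A^T y >= c,  y >= 0.

So the dual LP is:
  minimize  11y1 + 12y2 + 55y3
  subject to:
    y1 + 4y3 >= 5
    y2 + 2y3 >= 4
    y1, y2, y3 >= 0

Solving the primal: x* = (7.75, 12).
  primal value c^T x* = 86.75.
Solving the dual: y* = (0, 1.5, 1.25).
  dual value b^T y* = 86.75.
Strong duality: c^T x* = b^T y*. Confirmed.

86.75


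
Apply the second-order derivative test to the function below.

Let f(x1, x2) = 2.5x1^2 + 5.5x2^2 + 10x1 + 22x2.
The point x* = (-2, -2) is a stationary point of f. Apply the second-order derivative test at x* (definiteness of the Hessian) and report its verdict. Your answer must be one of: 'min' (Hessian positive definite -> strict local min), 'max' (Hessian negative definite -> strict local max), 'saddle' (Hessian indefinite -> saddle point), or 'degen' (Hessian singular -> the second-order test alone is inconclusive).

Compute the Hessian H = grad^2 f:
  H = [[5, 0], [0, 11]]
Verify stationarity: grad f(x*) = H x* + g = (0, 0).
Eigenvalues of H: 5, 11.
Both eigenvalues > 0, so H is positive definite -> x* is a strict local min.

min


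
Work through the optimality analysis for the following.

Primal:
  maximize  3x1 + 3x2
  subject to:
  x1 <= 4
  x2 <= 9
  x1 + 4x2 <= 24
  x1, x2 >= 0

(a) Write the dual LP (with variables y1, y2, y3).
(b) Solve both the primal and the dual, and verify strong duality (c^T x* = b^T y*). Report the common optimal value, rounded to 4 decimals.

The standard primal-dual pair for 'max c^T x s.t. A x <= b, x >= 0' is:
  Dual:  min b^T y  s.t.  A^T y >= c,  y >= 0.

So the dual LP is:
  minimize  4y1 + 9y2 + 24y3
  subject to:
    y1 + y3 >= 3
    y2 + 4y3 >= 3
    y1, y2, y3 >= 0

Solving the primal: x* = (4, 5).
  primal value c^T x* = 27.
Solving the dual: y* = (2.25, 0, 0.75).
  dual value b^T y* = 27.
Strong duality: c^T x* = b^T y*. Confirmed.

27


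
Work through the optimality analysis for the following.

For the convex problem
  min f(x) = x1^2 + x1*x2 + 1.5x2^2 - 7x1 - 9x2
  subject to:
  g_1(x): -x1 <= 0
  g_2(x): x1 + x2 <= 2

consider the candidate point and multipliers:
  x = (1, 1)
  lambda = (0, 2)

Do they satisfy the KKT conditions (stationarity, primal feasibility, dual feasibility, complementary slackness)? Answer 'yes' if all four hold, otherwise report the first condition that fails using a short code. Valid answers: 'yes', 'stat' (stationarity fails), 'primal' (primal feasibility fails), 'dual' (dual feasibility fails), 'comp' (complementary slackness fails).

Gradient of f: grad f(x) = Q x + c = (-4, -5)
Constraint values g_i(x) = a_i^T x - b_i:
  g_1((1, 1)) = -1
  g_2((1, 1)) = 0
Stationarity residual: grad f(x) + sum_i lambda_i a_i = (-2, -3)
  -> stationarity FAILS
Primal feasibility (all g_i <= 0): OK
Dual feasibility (all lambda_i >= 0): OK
Complementary slackness (lambda_i * g_i(x) = 0 for all i): OK

Verdict: the first failing condition is stationarity -> stat.

stat


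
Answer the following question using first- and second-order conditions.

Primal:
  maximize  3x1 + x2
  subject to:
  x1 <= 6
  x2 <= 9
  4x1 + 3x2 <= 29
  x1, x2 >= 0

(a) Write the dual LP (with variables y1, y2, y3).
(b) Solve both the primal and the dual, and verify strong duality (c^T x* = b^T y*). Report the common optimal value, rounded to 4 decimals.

The standard primal-dual pair for 'max c^T x s.t. A x <= b, x >= 0' is:
  Dual:  min b^T y  s.t.  A^T y >= c,  y >= 0.

So the dual LP is:
  minimize  6y1 + 9y2 + 29y3
  subject to:
    y1 + 4y3 >= 3
    y2 + 3y3 >= 1
    y1, y2, y3 >= 0

Solving the primal: x* = (6, 1.6667).
  primal value c^T x* = 19.6667.
Solving the dual: y* = (1.6667, 0, 0.3333).
  dual value b^T y* = 19.6667.
Strong duality: c^T x* = b^T y*. Confirmed.

19.6667


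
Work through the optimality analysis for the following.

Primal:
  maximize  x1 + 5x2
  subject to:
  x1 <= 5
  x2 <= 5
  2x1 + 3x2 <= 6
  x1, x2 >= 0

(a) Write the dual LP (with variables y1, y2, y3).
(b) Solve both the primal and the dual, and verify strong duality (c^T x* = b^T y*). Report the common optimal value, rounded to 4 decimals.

The standard primal-dual pair for 'max c^T x s.t. A x <= b, x >= 0' is:
  Dual:  min b^T y  s.t.  A^T y >= c,  y >= 0.

So the dual LP is:
  minimize  5y1 + 5y2 + 6y3
  subject to:
    y1 + 2y3 >= 1
    y2 + 3y3 >= 5
    y1, y2, y3 >= 0

Solving the primal: x* = (0, 2).
  primal value c^T x* = 10.
Solving the dual: y* = (0, 0, 1.6667).
  dual value b^T y* = 10.
Strong duality: c^T x* = b^T y*. Confirmed.

10


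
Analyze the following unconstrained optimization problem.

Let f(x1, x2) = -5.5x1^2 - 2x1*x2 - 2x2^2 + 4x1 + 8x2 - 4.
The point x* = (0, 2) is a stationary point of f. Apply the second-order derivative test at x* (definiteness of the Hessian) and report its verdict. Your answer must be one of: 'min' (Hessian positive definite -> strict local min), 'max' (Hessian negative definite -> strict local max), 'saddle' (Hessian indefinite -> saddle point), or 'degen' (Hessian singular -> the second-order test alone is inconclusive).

Compute the Hessian H = grad^2 f:
  H = [[-11, -2], [-2, -4]]
Verify stationarity: grad f(x*) = H x* + g = (0, 0).
Eigenvalues of H: -11.5311, -3.4689.
Both eigenvalues < 0, so H is negative definite -> x* is a strict local max.

max


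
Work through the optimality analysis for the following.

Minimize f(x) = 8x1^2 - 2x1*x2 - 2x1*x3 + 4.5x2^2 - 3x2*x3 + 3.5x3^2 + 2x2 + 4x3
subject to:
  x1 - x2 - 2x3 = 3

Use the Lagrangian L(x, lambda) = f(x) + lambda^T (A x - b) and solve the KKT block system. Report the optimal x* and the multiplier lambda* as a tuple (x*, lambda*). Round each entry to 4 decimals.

Form the Lagrangian:
  L(x, lambda) = (1/2) x^T Q x + c^T x + lambda^T (A x - b)
Stationarity (grad_x L = 0): Q x + c + A^T lambda = 0.
Primal feasibility: A x = b.

This gives the KKT block system:
  [ Q   A^T ] [ x     ]   [-c ]
  [ A    0  ] [ lambda ] = [ b ]

Solving the linear system:
  x*      = (-0.1914, -0.7683, -1.2116)
  lambda* = (-0.8967)
  f(x*)   = -1.8463

x* = (-0.1914, -0.7683, -1.2116), lambda* = (-0.8967)


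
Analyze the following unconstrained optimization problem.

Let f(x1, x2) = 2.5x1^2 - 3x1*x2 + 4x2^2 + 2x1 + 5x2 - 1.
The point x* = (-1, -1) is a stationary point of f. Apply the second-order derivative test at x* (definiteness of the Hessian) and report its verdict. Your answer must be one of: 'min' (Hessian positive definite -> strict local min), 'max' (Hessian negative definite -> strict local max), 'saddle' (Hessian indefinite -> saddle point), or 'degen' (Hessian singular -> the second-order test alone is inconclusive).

Compute the Hessian H = grad^2 f:
  H = [[5, -3], [-3, 8]]
Verify stationarity: grad f(x*) = H x* + g = (0, 0).
Eigenvalues of H: 3.1459, 9.8541.
Both eigenvalues > 0, so H is positive definite -> x* is a strict local min.

min


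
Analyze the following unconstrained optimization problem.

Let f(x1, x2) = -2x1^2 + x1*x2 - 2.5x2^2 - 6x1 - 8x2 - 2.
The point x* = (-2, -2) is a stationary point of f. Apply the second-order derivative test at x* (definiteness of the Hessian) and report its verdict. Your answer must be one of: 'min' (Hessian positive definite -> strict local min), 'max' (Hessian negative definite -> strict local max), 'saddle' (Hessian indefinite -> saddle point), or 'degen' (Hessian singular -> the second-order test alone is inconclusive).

Compute the Hessian H = grad^2 f:
  H = [[-4, 1], [1, -5]]
Verify stationarity: grad f(x*) = H x* + g = (0, 0).
Eigenvalues of H: -5.618, -3.382.
Both eigenvalues < 0, so H is negative definite -> x* is a strict local max.

max


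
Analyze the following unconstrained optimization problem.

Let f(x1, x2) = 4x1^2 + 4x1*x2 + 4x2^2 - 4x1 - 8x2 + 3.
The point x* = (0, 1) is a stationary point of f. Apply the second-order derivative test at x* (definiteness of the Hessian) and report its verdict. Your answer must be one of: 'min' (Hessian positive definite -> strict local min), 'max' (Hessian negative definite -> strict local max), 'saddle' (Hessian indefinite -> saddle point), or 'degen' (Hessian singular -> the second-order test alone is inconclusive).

Compute the Hessian H = grad^2 f:
  H = [[8, 4], [4, 8]]
Verify stationarity: grad f(x*) = H x* + g = (0, 0).
Eigenvalues of H: 4, 12.
Both eigenvalues > 0, so H is positive definite -> x* is a strict local min.

min


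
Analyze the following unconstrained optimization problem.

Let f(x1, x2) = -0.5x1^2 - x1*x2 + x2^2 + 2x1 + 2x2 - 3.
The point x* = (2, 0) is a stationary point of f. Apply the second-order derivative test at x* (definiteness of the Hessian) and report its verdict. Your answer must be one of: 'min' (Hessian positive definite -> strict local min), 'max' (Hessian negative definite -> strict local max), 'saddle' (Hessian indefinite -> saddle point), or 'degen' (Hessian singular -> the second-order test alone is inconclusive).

Compute the Hessian H = grad^2 f:
  H = [[-1, -1], [-1, 2]]
Verify stationarity: grad f(x*) = H x* + g = (0, 0).
Eigenvalues of H: -1.3028, 2.3028.
Eigenvalues have mixed signs, so H is indefinite -> x* is a saddle point.

saddle


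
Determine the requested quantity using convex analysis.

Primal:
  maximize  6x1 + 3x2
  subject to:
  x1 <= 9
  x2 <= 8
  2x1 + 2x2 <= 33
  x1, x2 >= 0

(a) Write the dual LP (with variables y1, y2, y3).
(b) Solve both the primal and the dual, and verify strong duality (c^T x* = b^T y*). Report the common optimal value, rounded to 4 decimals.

The standard primal-dual pair for 'max c^T x s.t. A x <= b, x >= 0' is:
  Dual:  min b^T y  s.t.  A^T y >= c,  y >= 0.

So the dual LP is:
  minimize  9y1 + 8y2 + 33y3
  subject to:
    y1 + 2y3 >= 6
    y2 + 2y3 >= 3
    y1, y2, y3 >= 0

Solving the primal: x* = (9, 7.5).
  primal value c^T x* = 76.5.
Solving the dual: y* = (3, 0, 1.5).
  dual value b^T y* = 76.5.
Strong duality: c^T x* = b^T y*. Confirmed.

76.5


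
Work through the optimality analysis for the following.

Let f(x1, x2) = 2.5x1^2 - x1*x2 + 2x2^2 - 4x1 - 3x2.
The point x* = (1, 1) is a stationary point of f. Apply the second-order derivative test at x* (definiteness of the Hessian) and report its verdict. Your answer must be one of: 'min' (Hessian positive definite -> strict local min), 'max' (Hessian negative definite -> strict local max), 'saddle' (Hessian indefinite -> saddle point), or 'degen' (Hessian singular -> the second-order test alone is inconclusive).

Compute the Hessian H = grad^2 f:
  H = [[5, -1], [-1, 4]]
Verify stationarity: grad f(x*) = H x* + g = (0, 0).
Eigenvalues of H: 3.382, 5.618.
Both eigenvalues > 0, so H is positive definite -> x* is a strict local min.

min


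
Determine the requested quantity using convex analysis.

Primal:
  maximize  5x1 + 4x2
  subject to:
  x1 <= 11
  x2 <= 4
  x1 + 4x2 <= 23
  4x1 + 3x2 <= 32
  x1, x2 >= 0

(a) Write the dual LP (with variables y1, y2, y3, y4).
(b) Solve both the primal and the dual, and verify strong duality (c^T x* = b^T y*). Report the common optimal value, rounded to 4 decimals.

The standard primal-dual pair for 'max c^T x s.t. A x <= b, x >= 0' is:
  Dual:  min b^T y  s.t.  A^T y >= c,  y >= 0.

So the dual LP is:
  minimize  11y1 + 4y2 + 23y3 + 32y4
  subject to:
    y1 + y3 + 4y4 >= 5
    y2 + 4y3 + 3y4 >= 4
    y1, y2, y3, y4 >= 0

Solving the primal: x* = (5, 4).
  primal value c^T x* = 41.
Solving the dual: y* = (0, 0.25, 0, 1.25).
  dual value b^T y* = 41.
Strong duality: c^T x* = b^T y*. Confirmed.

41


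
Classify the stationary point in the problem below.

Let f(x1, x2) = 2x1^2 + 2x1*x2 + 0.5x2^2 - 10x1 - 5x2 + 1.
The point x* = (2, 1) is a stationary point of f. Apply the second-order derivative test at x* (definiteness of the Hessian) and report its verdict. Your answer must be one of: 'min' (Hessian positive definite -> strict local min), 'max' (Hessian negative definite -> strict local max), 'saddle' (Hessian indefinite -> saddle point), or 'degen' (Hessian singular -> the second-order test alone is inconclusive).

Compute the Hessian H = grad^2 f:
  H = [[4, 2], [2, 1]]
Verify stationarity: grad f(x*) = H x* + g = (0, 0).
Eigenvalues of H: 0, 5.
H has a zero eigenvalue (singular; positive semidefinite but not definite), so H is neither positive definite, negative definite, nor indefinite. The second-order test alone is inconclusive -> degen.
(Indeed, f is constant along the null direction of H through x*, so x* is not a strict local extremum.)

degen


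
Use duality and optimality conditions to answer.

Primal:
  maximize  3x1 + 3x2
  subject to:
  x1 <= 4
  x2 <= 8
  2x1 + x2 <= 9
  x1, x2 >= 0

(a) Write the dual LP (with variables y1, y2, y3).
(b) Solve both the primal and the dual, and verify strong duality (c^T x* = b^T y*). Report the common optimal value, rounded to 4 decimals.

The standard primal-dual pair for 'max c^T x s.t. A x <= b, x >= 0' is:
  Dual:  min b^T y  s.t.  A^T y >= c,  y >= 0.

So the dual LP is:
  minimize  4y1 + 8y2 + 9y3
  subject to:
    y1 + 2y3 >= 3
    y2 + y3 >= 3
    y1, y2, y3 >= 0

Solving the primal: x* = (0.5, 8).
  primal value c^T x* = 25.5.
Solving the dual: y* = (0, 1.5, 1.5).
  dual value b^T y* = 25.5.
Strong duality: c^T x* = b^T y*. Confirmed.

25.5


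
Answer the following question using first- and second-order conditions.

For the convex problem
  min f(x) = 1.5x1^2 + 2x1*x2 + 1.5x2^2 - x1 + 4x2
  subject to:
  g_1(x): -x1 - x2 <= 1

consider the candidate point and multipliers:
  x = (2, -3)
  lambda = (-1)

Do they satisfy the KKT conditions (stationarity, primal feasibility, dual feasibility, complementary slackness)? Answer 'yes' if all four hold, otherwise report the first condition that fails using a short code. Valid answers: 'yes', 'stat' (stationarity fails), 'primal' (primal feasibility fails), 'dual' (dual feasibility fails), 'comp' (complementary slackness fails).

Gradient of f: grad f(x) = Q x + c = (-1, -1)
Constraint values g_i(x) = a_i^T x - b_i:
  g_1((2, -3)) = 0
Stationarity residual: grad f(x) + sum_i lambda_i a_i = (0, 0)
  -> stationarity OK
Primal feasibility (all g_i <= 0): OK
Dual feasibility (all lambda_i >= 0): FAILS
Complementary slackness (lambda_i * g_i(x) = 0 for all i): OK

Verdict: the first failing condition is dual_feasibility -> dual.

dual


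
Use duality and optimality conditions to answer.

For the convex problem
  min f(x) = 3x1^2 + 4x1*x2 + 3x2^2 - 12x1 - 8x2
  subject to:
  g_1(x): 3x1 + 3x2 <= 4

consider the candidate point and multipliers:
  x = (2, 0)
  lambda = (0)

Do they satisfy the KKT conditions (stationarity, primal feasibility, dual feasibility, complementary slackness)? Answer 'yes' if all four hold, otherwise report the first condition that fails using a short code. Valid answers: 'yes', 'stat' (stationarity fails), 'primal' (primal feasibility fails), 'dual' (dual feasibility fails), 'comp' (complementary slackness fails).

Gradient of f: grad f(x) = Q x + c = (0, 0)
Constraint values g_i(x) = a_i^T x - b_i:
  g_1((2, 0)) = 2
Stationarity residual: grad f(x) + sum_i lambda_i a_i = (0, 0)
  -> stationarity OK
Primal feasibility (all g_i <= 0): FAILS
Dual feasibility (all lambda_i >= 0): OK
Complementary slackness (lambda_i * g_i(x) = 0 for all i): OK

Verdict: the first failing condition is primal_feasibility -> primal.

primal


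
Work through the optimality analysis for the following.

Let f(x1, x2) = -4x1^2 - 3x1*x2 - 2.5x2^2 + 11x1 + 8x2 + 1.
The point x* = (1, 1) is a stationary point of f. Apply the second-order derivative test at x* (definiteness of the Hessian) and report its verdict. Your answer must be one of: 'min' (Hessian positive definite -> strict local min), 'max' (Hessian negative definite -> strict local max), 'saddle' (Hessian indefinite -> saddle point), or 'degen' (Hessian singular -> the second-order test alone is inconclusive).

Compute the Hessian H = grad^2 f:
  H = [[-8, -3], [-3, -5]]
Verify stationarity: grad f(x*) = H x* + g = (0, 0).
Eigenvalues of H: -9.8541, -3.1459.
Both eigenvalues < 0, so H is negative definite -> x* is a strict local max.

max


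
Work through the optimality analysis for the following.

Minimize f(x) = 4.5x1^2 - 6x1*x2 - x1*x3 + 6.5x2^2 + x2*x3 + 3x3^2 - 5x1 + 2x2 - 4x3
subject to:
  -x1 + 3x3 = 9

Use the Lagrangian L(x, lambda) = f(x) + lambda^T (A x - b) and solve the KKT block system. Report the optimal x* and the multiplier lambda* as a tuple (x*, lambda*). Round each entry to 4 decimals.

Form the Lagrangian:
  L(x, lambda) = (1/2) x^T Q x + c^T x + lambda^T (A x - b)
Stationarity (grad_x L = 0): Q x + c + A^T lambda = 0.
Primal feasibility: A x = b.

This gives the KKT block system:
  [ Q   A^T ] [ x     ]   [-c ]
  [ A    0  ] [ lambda ] = [ b ]

Solving the linear system:
  x*      = (0.1767, -0.3076, 3.0589)
  lambda* = (-4.623)
  f(x*)   = 13.9365

x* = (0.1767, -0.3076, 3.0589), lambda* = (-4.623)


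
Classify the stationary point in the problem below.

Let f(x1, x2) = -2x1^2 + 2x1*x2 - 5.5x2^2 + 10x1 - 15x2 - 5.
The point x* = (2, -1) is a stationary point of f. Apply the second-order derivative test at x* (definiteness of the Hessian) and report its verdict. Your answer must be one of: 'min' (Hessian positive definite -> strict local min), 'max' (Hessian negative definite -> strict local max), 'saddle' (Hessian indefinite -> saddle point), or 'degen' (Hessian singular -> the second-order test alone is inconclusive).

Compute the Hessian H = grad^2 f:
  H = [[-4, 2], [2, -11]]
Verify stationarity: grad f(x*) = H x* + g = (0, 0).
Eigenvalues of H: -11.5311, -3.4689.
Both eigenvalues < 0, so H is negative definite -> x* is a strict local max.

max


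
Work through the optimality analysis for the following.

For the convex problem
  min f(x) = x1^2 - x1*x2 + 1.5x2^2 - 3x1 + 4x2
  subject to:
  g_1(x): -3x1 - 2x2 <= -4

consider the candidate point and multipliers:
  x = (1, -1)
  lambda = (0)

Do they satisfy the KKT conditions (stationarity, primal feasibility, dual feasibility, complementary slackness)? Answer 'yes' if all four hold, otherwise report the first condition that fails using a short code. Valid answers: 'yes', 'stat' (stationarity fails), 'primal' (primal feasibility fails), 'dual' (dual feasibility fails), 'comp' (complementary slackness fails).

Gradient of f: grad f(x) = Q x + c = (0, 0)
Constraint values g_i(x) = a_i^T x - b_i:
  g_1((1, -1)) = 3
Stationarity residual: grad f(x) + sum_i lambda_i a_i = (0, 0)
  -> stationarity OK
Primal feasibility (all g_i <= 0): FAILS
Dual feasibility (all lambda_i >= 0): OK
Complementary slackness (lambda_i * g_i(x) = 0 for all i): OK

Verdict: the first failing condition is primal_feasibility -> primal.

primal


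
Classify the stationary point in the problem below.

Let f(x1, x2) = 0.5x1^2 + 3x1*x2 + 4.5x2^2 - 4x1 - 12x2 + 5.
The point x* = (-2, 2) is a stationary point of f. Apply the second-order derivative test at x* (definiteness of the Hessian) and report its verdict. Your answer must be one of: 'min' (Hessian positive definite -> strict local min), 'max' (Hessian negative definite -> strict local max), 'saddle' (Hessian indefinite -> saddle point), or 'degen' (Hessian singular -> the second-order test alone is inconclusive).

Compute the Hessian H = grad^2 f:
  H = [[1, 3], [3, 9]]
Verify stationarity: grad f(x*) = H x* + g = (0, 0).
Eigenvalues of H: 0, 10.
H has a zero eigenvalue (singular; positive semidefinite but not definite), so H is neither positive definite, negative definite, nor indefinite. The second-order test alone is inconclusive -> degen.
(Indeed, f is constant along the null direction of H through x*, so x* is not a strict local extremum.)

degen


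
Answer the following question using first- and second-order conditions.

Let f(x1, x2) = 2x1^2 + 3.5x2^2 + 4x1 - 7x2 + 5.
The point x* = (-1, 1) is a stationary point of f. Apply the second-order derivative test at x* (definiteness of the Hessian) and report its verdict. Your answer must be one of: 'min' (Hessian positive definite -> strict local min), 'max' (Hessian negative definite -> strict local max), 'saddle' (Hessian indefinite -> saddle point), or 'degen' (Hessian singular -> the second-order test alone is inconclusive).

Compute the Hessian H = grad^2 f:
  H = [[4, 0], [0, 7]]
Verify stationarity: grad f(x*) = H x* + g = (0, 0).
Eigenvalues of H: 4, 7.
Both eigenvalues > 0, so H is positive definite -> x* is a strict local min.

min


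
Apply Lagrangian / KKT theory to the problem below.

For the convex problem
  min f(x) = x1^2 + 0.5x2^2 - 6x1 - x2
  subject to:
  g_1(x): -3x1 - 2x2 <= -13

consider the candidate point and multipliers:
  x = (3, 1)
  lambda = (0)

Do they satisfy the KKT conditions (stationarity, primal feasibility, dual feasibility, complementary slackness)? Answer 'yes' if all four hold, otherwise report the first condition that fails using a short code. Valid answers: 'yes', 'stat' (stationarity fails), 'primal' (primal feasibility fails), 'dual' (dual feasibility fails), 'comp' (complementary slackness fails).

Gradient of f: grad f(x) = Q x + c = (0, 0)
Constraint values g_i(x) = a_i^T x - b_i:
  g_1((3, 1)) = 2
Stationarity residual: grad f(x) + sum_i lambda_i a_i = (0, 0)
  -> stationarity OK
Primal feasibility (all g_i <= 0): FAILS
Dual feasibility (all lambda_i >= 0): OK
Complementary slackness (lambda_i * g_i(x) = 0 for all i): OK

Verdict: the first failing condition is primal_feasibility -> primal.

primal


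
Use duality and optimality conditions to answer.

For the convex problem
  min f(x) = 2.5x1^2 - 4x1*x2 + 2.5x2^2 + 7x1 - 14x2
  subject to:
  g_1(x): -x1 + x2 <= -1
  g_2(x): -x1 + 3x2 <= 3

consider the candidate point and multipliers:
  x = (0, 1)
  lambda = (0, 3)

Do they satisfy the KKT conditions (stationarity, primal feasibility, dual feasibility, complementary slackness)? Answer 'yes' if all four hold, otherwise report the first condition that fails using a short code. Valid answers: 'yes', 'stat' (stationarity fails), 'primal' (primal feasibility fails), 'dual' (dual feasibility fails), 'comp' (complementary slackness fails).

Gradient of f: grad f(x) = Q x + c = (3, -9)
Constraint values g_i(x) = a_i^T x - b_i:
  g_1((0, 1)) = 2
  g_2((0, 1)) = 0
Stationarity residual: grad f(x) + sum_i lambda_i a_i = (0, 0)
  -> stationarity OK
Primal feasibility (all g_i <= 0): FAILS
Dual feasibility (all lambda_i >= 0): OK
Complementary slackness (lambda_i * g_i(x) = 0 for all i): OK

Verdict: the first failing condition is primal_feasibility -> primal.

primal
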